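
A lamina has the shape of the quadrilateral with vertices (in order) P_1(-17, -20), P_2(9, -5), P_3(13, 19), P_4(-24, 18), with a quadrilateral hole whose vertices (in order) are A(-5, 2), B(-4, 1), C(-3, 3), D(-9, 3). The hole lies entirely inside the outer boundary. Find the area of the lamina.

984

Outer boundary:
Apply the shoelace formula: 2A = Σ (x_i·y_{i+1} − x_{i+1}·y_i), indices taken mod 4.
P_1→P_2: (-17)(-5) − (9)(-20) = 265
P_2→P_3: (9)(19) − (13)(-5) = 236
P_3→P_4: (13)(18) − (-24)(19) = 690
P_4→P_1: (-24)(-20) − (-17)(18) = 786
Σ = 1977
Area = |Σ|/2 = 988.5.
Hole:
Apply the shoelace (surveyor's) formula: 2A = Σ (x_i·y_{i+1} − x_{i+1}·y_i), indices taken mod 4.
A→B: (-5)(1) − (-4)(2) = 3
B→C: (-4)(3) − (-3)(1) = -9
C→D: (-3)(3) − (-9)(3) = 18
D→A: (-9)(2) − (-5)(3) = -3
Σ = 9
Area = |Σ|/2 = 4.5.
Net area = 988.5 − 4.5 = 984.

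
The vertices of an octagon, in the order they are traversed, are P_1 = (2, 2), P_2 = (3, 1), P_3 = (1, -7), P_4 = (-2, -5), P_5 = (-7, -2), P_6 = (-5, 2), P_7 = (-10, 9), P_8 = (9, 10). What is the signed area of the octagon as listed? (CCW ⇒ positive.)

-154

Σ = (-4) + (-22) + (-19) + (-31) + (-24) + (-25) + (-181) + (-2) = -308
Signed area = Σ/2 = -154 (negative ⇒ clockwise traversal).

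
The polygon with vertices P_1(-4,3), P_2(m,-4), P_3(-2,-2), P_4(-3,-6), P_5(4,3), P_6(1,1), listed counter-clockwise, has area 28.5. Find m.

Write out the shoelace sum; only the two edges meeting at P_2 involve m:
2·Area = [((-4)·(-4) − m·3) + (m·(-2) − (-2)·(-4))] + 29
       = -5·m + 37 = 57
⇒ m = -4.

-4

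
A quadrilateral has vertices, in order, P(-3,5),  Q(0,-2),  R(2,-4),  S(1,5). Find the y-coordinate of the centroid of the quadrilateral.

52/33

Apply Gauss's area formula. First the cross-terms c_i = x_i·y_{i+1} − x_{i+1}·y_i:
  6, 4, 14, 20  ⇒  2A = 44, A = 22.
Then Σ (y_i + y_{i+1})·c_i = 208, so ȳ = 208 / (6·22) = 52/33.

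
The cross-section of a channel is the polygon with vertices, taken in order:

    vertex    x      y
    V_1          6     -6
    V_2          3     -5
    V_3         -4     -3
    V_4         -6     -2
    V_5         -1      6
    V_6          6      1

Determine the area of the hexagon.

Σ = (-12) + (-29) + (-10) + (-38) + (-37) + (-42) = -168
Area = |Σ|/2 = 84.

84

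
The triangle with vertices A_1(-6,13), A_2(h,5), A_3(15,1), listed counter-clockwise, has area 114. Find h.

-11

Write out the shoelace sum; only the two edges meeting at A_2 involve h:
2·Area = [((-6)·5 − h·13) + (h·1 − 15·5)] + 201
       = -12·h + 96 = 228
⇒ h = -11.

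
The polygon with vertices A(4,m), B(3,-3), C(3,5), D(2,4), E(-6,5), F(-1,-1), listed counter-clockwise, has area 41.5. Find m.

-5

Write out the shoelace sum; only the two edges meeting at A involve m:
2·Area = [((-1)·m − 4·(-1)) + (4·(-3) − 3·m)] + 71
       = -4·m + 63 = 83
⇒ m = -5.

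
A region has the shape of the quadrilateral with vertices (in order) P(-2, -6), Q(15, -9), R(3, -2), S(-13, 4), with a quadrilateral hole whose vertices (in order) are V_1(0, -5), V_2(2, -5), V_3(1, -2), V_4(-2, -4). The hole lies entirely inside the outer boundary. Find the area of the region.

Outer boundary:
P→Q: (-2)(-9) − (15)(-6) = 108
Q→R: (15)(-2) − (3)(-9) = -3
R→S: (3)(4) − (-13)(-2) = -14
S→P: (-13)(-6) − (-2)(4) = 86
Σ = 177
Area = |Σ|/2 = 88.5.
Hole:
Σ = (10) + (1) + (-8) + (10) = 13
Area = |Σ|/2 = 6.5.
Net area = 88.5 − 6.5 = 82.

82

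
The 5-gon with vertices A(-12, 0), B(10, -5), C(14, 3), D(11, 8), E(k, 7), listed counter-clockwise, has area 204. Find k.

Write out the shoelace sum; only the two edges meeting at E involve k:
2·Area = [(11·7 − k·8) + (k·0 − (-12)·7)] + 239
       = -8·k + 400 = 408
⇒ k = -1.

-1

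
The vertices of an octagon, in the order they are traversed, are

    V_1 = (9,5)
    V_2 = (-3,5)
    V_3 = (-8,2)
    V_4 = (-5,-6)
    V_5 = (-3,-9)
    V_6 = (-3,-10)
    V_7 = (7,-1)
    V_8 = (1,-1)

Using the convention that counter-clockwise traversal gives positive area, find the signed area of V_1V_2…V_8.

Σ = (60) + (34) + (58) + (27) + (3) + (73) + (-6) + (14) = 263
Signed area = Σ/2 = 131.5 (positive ⇒ counter-clockwise traversal).

131.5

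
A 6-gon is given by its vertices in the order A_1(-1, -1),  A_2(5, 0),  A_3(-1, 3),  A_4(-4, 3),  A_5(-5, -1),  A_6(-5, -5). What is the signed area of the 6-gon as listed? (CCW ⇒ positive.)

Apply the shoelace formula: 2A = Σ (x_i·y_{i+1} − x_{i+1}·y_i), indices taken mod 6.
A_1→A_2: (-1)(0) − (5)(-1) = 5
A_2→A_3: (5)(3) − (-1)(0) = 15
A_3→A_4: (-1)(3) − (-4)(3) = 9
A_4→A_5: (-4)(-1) − (-5)(3) = 19
A_5→A_6: (-5)(-5) − (-5)(-1) = 20
A_6→A_1: (-5)(-1) − (-1)(-5) = 0
Σ = 68
Signed area = Σ/2 = 34 (positive ⇒ counter-clockwise traversal).

34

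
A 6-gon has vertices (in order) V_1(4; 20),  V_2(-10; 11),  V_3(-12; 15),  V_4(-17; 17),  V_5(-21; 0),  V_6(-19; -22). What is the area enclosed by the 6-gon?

Cross-terms: 244, -18, 51, 357, 462, -292  ⇒  Σ = 804
Area = |Σ|/2 = 402.

402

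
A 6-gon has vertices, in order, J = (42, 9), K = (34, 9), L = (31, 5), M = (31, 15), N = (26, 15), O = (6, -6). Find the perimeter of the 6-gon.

96

|JK| = √((-8)² + (0)²) = √64 = 8
|KL| = √((-3)² + (-4)²) = √25 = 5
|LM| = √((0)² + (10)²) = √100 = 10
|MN| = √((-5)² + (0)²) = √25 = 5
|NO| = √((-20)² + (-21)²) = √841 = 29
|OJ| = √((36)² + (15)²) = √1521 = 39
Perimeter = 8 + 5 + 10 + 5 + 29 + 39 = 96.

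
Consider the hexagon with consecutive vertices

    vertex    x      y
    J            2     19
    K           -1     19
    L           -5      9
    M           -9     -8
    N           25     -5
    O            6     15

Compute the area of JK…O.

Apply the shoelace formula: 2A = Σ (x_i·y_{i+1} − x_{i+1}·y_i), indices taken mod 6.
J→K: (2)(19) − (-1)(19) = 57
K→L: (-1)(9) − (-5)(19) = 86
L→M: (-5)(-8) − (-9)(9) = 121
M→N: (-9)(-5) − (25)(-8) = 245
N→O: (25)(15) − (6)(-5) = 405
O→J: (6)(19) − (2)(15) = 84
Σ = 998
Area = |Σ|/2 = 499.

499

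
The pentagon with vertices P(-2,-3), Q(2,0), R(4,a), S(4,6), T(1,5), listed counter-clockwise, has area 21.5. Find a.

4

The doubled signed area Σ (x_i y_{i+1} − x_{i+1} y_i) is linear in a.
With a=0 it equals 51; the coefficient of a is -2 (from the two edges through R).
So -2·a + 51 = 2·21.5 = 43 ⇒ a = 4.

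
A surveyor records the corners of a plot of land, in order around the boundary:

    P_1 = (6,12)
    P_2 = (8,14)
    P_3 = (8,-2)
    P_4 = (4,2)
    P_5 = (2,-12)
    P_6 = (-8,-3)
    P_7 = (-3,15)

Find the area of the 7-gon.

Apply the surveyor's formula: 2A = Σ (x_i·y_{i+1} − x_{i+1}·y_i), indices taken mod 7.
Cross-terms: -12, -128, 24, -52, -102, -129, -126  ⇒  Σ = -525
Area = |Σ|/2 = 262.5.

262.5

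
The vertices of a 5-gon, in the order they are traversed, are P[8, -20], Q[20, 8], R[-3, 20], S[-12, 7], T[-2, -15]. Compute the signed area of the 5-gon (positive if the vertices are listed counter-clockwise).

730.5

Apply the shoelace (surveyor's) formula: 2A = Σ (x_i·y_{i+1} − x_{i+1}·y_i), indices taken mod 5.
Σ = (464) + (424) + (219) + (194) + (160) = 1461
Signed area = Σ/2 = 730.5 (positive ⇒ counter-clockwise traversal).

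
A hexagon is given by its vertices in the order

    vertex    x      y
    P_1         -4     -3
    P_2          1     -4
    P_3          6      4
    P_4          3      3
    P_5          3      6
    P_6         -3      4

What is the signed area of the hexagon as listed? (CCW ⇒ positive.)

58.5

P_1→P_2: (-4)(-4) − (1)(-3) = 19
P_2→P_3: (1)(4) − (6)(-4) = 28
P_3→P_4: (6)(3) − (3)(4) = 6
P_4→P_5: (3)(6) − (3)(3) = 9
P_5→P_6: (3)(4) − (-3)(6) = 30
P_6→P_1: (-3)(-3) − (-4)(4) = 25
Σ = 117
Signed area = Σ/2 = 58.5 (positive ⇒ counter-clockwise traversal).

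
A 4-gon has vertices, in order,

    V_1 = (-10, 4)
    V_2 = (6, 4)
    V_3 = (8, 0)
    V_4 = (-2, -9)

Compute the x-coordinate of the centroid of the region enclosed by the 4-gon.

Apply the shoelace (surveyor's) formula. First the cross-terms c_i = x_i·y_{i+1} − x_{i+1}·y_i:
  -64, -32, -72, -98  ⇒  2A = -266, A = -133.
Then Σ (x_i + x_{i+1})·c_i = 552, so x̄ = 552 / (6·(-133)) = -92/133.

-92/133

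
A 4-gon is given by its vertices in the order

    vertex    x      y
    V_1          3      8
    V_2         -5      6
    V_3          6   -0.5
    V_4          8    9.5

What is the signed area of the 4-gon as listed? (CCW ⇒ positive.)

60.5

Apply the shoelace formula: 2A = Σ (x_i·y_{i+1} − x_{i+1}·y_i), indices taken mod 4.
V_1→V_2: (3)(6) − (-5)(8) = 58
V_2→V_3: (-5)(-0.5) − (6)(6) = -33.5
V_3→V_4: (6)(9.5) − (8)(-0.5) = 61
V_4→V_1: (8)(8) − (3)(9.5) = 35.5
Σ = 121
Signed area = Σ/2 = 60.5 (positive ⇒ counter-clockwise traversal).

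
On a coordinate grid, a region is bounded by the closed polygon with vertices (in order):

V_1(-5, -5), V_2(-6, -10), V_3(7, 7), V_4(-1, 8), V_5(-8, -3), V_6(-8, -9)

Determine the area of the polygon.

110.5

Apply the shoelace (surveyor's) formula: 2A = Σ (x_i·y_{i+1} − x_{i+1}·y_i), indices taken mod 6.
Cross-terms: 20, 28, 63, 67, 48, -5  ⇒  Σ = 221
Area = |Σ|/2 = 110.5.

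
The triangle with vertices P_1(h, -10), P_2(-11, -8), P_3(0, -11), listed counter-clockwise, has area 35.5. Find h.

Write out the shoelace sum; only the two edges meeting at P_1 involve h:
2·Area = [(0·(-10) − h·(-11)) + (h·(-8) − (-11)·(-10))] + 121
       = 3·h + 11 = 71
⇒ h = 20.

20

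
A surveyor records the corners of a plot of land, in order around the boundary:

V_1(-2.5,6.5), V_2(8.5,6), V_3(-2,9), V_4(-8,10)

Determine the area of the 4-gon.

21.625

Cross-terms: -70.25, 88.5, 52, -27  ⇒  Σ = 43.25
Area = |Σ|/2 = 21.625.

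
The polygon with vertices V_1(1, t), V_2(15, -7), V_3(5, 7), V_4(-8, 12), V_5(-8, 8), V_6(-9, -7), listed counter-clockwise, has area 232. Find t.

Write out the shoelace sum; only the two edges meeting at V_1 involve t:
2·Area = [((-9)·t − 1·(-7)) + (1·(-7) − 15·t)] + 416
       = -24·t + 416 = 464
⇒ t = -2.

-2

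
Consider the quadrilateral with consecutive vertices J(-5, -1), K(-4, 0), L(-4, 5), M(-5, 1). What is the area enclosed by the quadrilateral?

3.5

Apply Gauss's area formula: 2A = Σ (x_i·y_{i+1} − x_{i+1}·y_i), indices taken mod 4.
J→K: (-5)(0) − (-4)(-1) = -4
K→L: (-4)(5) − (-4)(0) = -20
L→M: (-4)(1) − (-5)(5) = 21
M→J: (-5)(-1) − (-5)(1) = 10
Σ = 7
Area = |Σ|/2 = 3.5.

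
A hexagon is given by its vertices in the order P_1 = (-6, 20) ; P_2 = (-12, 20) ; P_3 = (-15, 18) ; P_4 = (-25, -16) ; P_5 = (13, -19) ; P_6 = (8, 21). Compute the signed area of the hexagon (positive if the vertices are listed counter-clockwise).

1144

Cross-terms: 120, 84, 690, 683, 425, 286  ⇒  Σ = 2288
Signed area = Σ/2 = 1144 (positive ⇒ counter-clockwise traversal).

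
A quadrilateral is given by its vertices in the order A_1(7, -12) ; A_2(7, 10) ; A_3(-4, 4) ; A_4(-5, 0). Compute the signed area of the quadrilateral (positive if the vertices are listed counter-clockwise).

151

Cross-terms: 154, 68, 20, 60  ⇒  Σ = 302
Signed area = Σ/2 = 151 (positive ⇒ counter-clockwise traversal).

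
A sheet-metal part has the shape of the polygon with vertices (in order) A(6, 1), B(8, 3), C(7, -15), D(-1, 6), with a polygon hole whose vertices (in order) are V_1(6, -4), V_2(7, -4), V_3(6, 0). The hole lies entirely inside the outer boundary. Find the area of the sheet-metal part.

68.5

Outer boundary:
A→B: (6)(3) − (8)(1) = 10
B→C: (8)(-15) − (7)(3) = -141
C→D: (7)(6) − (-1)(-15) = 27
D→A: (-1)(1) − (6)(6) = -37
Σ = -141
Area = |Σ|/2 = 70.5.
Hole:
Apply the shoelace (surveyor's) formula: 2A = Σ (x_i·y_{i+1} − x_{i+1}·y_i), indices taken mod 3.
Σ = (4) + (24) + (-24) = 4
Area = |Σ|/2 = 2.
Net area = 70.5 − 2 = 68.5.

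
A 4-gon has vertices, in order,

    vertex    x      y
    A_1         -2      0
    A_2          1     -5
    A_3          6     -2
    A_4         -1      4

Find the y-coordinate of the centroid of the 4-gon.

Apply Gauss's area formula. First the cross-terms c_i = x_i·y_{i+1} − x_{i+1}·y_i:
  10, 28, 22, 8  ⇒  2A = 68, A = 34.
Then Σ (y_i + y_{i+1})·c_i = -170, so ȳ = -170 / (6·34) = -5/6.

-5/6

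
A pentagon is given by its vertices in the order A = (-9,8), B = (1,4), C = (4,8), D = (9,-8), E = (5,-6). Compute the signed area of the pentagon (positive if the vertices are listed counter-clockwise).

-92

Apply the shoelace formula: 2A = Σ (x_i·y_{i+1} − x_{i+1}·y_i), indices taken mod 5.
Σ = (-44) + (-8) + (-104) + (-14) + (-14) = -184
Signed area = Σ/2 = -92 (negative ⇒ clockwise traversal).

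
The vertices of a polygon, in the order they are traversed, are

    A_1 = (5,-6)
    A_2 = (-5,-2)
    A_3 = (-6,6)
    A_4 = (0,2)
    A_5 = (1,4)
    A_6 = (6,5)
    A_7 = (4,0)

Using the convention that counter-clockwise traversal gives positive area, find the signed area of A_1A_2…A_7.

-79.5

Σ = (-40) + (-42) + (-12) + (-2) + (-19) + (-20) + (-24) = -159
Signed area = Σ/2 = -79.5 (negative ⇒ clockwise traversal).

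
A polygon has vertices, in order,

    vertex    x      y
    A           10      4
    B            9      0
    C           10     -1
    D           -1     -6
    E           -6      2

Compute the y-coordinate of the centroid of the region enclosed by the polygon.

-15/47

Apply the shoelace formula. First the cross-terms c_i = x_i·y_{i+1} − x_{i+1}·y_i:
  -36, -9, -61, -38, -44  ⇒  2A = -188, A = -94.
Then Σ (y_i + y_{i+1})·c_i = 180, so ȳ = 180 / (6·(-94)) = -15/47.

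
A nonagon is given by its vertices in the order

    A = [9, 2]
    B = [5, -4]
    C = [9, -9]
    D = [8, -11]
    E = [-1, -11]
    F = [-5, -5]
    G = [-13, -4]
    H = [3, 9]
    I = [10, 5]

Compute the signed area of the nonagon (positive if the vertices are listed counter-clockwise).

Σ = (-46) + (-9) + (-27) + (-99) + (-50) + (-45) + (-105) + (-75) + (-25) = -481
Signed area = Σ/2 = -240.5 (negative ⇒ clockwise traversal).

-240.5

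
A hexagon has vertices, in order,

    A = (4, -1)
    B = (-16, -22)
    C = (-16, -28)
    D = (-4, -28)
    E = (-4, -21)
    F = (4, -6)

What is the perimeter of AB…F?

|AB| = √((-20)² + (-21)²) = √841 = 29
|BC| = √((0)² + (-6)²) = √36 = 6
|CD| = √((12)² + (0)²) = √144 = 12
|DE| = √((0)² + (7)²) = √49 = 7
|EF| = √((8)² + (15)²) = √289 = 17
|FA| = √((0)² + (5)²) = √25 = 5
Perimeter = 29 + 6 + 12 + 7 + 17 + 5 = 76.

76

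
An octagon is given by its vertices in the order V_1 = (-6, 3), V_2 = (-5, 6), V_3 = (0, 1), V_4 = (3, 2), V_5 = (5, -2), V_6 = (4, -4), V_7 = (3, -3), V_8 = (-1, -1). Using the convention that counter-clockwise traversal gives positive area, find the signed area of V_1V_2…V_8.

Apply the shoelace (surveyor's) formula: 2A = Σ (x_i·y_{i+1} − x_{i+1}·y_i), indices taken mod 8.
V_1→V_2: (-6)(6) − (-5)(3) = -21
V_2→V_3: (-5)(1) − (0)(6) = -5
V_3→V_4: (0)(2) − (3)(1) = -3
V_4→V_5: (3)(-2) − (5)(2) = -16
V_5→V_6: (5)(-4) − (4)(-2) = -12
V_6→V_7: (4)(-3) − (3)(-4) = 0
V_7→V_8: (3)(-1) − (-1)(-3) = -6
V_8→V_1: (-1)(3) − (-6)(-1) = -9
Σ = -72
Signed area = Σ/2 = -36 (negative ⇒ clockwise traversal).

-36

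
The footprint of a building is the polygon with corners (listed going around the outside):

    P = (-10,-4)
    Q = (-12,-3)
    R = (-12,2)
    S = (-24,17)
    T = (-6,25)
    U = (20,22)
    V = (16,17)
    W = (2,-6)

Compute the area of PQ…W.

787

Apply Gauss's area formula: 2A = Σ (x_i·y_{i+1} − x_{i+1}·y_i), indices taken mod 8.
Σ = (-18) + (-60) + (-156) + (-498) + (-632) + (-12) + (-130) + (-68) = -1574
Area = |Σ|/2 = 787.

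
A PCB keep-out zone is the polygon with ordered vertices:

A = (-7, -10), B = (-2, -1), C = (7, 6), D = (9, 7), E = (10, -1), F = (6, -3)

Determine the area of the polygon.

Σ = (-13) + (-5) + (-5) + (-79) + (-24) + (-81) = -207
Area = |Σ|/2 = 103.5.

103.5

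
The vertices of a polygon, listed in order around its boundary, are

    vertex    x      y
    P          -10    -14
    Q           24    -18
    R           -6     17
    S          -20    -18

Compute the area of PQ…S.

682

Apply the surveyor's formula: 2A = Σ (x_i·y_{i+1} − x_{i+1}·y_i), indices taken mod 4.
P→Q: (-10)(-18) − (24)(-14) = 516
Q→R: (24)(17) − (-6)(-18) = 300
R→S: (-6)(-18) − (-20)(17) = 448
S→P: (-20)(-14) − (-10)(-18) = 100
Σ = 1364
Area = |Σ|/2 = 682.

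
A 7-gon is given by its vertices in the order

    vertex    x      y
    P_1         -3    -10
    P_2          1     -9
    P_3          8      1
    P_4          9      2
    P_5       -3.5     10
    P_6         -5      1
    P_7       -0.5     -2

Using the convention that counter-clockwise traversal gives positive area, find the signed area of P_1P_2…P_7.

Apply Gauss's area formula: 2A = Σ (x_i·y_{i+1} − x_{i+1}·y_i), indices taken mod 7.
Σ = (37) + (73) + (7) + (97) + (46.5) + (10.5) + (-1) = 270
Signed area = Σ/2 = 135 (positive ⇒ counter-clockwise traversal).

135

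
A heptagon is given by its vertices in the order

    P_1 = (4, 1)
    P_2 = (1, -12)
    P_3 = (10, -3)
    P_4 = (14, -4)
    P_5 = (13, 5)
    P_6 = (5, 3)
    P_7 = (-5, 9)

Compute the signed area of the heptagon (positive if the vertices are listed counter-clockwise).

112.5

Apply the surveyor's formula: 2A = Σ (x_i·y_{i+1} − x_{i+1}·y_i), indices taken mod 7.
Σ = (-49) + (117) + (2) + (122) + (14) + (60) + (-41) = 225
Signed area = Σ/2 = 112.5 (positive ⇒ counter-clockwise traversal).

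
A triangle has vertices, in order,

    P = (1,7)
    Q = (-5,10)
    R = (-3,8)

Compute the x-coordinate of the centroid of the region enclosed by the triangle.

-7/3

Apply Gauss's area formula. First the cross-terms c_i = x_i·y_{i+1} − x_{i+1}·y_i:
  45, -10, -29  ⇒  2A = 6, A = 3.
Then Σ (x_i + x_{i+1})·c_i = -42, so x̄ = -42 / (6·3) = -7/3.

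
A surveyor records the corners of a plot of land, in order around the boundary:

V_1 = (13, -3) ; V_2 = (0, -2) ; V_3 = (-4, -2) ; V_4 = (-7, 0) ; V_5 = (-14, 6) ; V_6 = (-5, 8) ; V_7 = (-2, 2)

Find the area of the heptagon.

Σ = (-26) + (-8) + (-14) + (-42) + (-82) + (6) + (-20) = -186
Area = |Σ|/2 = 93.

93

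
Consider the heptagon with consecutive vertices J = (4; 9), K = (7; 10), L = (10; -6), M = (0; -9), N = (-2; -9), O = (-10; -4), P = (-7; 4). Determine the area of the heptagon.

Apply the shoelace formula: 2A = Σ (x_i·y_{i+1} − x_{i+1}·y_i), indices taken mod 7.
Cross-terms: -23, -142, -90, -18, -82, -68, -79  ⇒  Σ = -502
Area = |Σ|/2 = 251.

251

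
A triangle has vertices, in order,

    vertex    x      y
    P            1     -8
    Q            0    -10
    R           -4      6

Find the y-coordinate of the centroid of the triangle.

Apply Gauss's area formula. First the cross-terms c_i = x_i·y_{i+1} − x_{i+1}·y_i:
  -10, -40, 26  ⇒  2A = -24, A = -12.
Then Σ (y_i + y_{i+1})·c_i = 288, so ȳ = 288 / (6·(-12)) = -4.

-4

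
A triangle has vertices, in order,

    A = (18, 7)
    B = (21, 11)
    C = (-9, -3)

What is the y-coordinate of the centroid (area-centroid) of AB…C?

5

Apply the shoelace (surveyor's) formula. First the cross-terms c_i = x_i·y_{i+1} − x_{i+1}·y_i:
  51, 36, -9  ⇒  2A = 78, A = 39.
Then Σ (y_i + y_{i+1})·c_i = 1170, so ȳ = 1170 / (6·39) = 5.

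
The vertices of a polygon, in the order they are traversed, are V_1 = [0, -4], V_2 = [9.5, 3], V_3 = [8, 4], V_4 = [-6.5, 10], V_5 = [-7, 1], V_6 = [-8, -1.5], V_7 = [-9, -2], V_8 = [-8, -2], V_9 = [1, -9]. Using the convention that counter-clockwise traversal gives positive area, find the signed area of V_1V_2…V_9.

Σ = (38) + (14) + (106) + (63.5) + (18.5) + (2.5) + (2) + (74) + (-4) = 314.5
Signed area = Σ/2 = 157.25 (positive ⇒ counter-clockwise traversal).

157.25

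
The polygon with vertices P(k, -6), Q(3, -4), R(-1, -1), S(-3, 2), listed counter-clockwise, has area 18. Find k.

Write out the shoelace sum; only the two edges meeting at P involve k:
2·Area = [((-3)·(-6) − k·2) + (k·(-4) − 3·(-6))] + -12
       = -6·k + 24 = 36
⇒ k = -2.

-2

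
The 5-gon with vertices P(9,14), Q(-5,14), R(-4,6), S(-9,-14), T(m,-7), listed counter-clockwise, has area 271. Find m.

Write out the shoelace sum; only the two edges meeting at T involve m:
2·Area = [((-9)·(-7) − m·(-14)) + (m·14 − 9·(-7))] + 332
       = 28·m + 458 = 542
⇒ m = 3.

3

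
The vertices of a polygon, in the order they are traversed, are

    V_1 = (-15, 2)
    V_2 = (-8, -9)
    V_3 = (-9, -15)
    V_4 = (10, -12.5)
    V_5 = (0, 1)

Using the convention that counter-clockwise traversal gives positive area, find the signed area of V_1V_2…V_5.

Apply Gauss's area formula: 2A = Σ (x_i·y_{i+1} − x_{i+1}·y_i), indices taken mod 5.
V_1→V_2: (-15)(-9) − (-8)(2) = 151
V_2→V_3: (-8)(-15) − (-9)(-9) = 39
V_3→V_4: (-9)(-12.5) − (10)(-15) = 262.5
V_4→V_5: (10)(1) − (0)(-12.5) = 10
V_5→V_1: (0)(2) − (-15)(1) = 15
Σ = 477.5
Signed area = Σ/2 = 238.75 (positive ⇒ counter-clockwise traversal).

238.75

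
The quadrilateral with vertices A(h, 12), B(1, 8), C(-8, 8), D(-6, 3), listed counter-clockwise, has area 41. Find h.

The doubled signed area Σ (x_i y_{i+1} − x_{i+1} y_i) is linear in h.
With h=0 it equals 12; the coefficient of h is 5 (from the two edges through A).
So 5·h + 12 = 2·41 = 82 ⇒ h = 14.

14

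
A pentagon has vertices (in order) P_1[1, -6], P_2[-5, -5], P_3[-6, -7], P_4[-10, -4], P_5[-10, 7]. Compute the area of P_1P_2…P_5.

66.5

Cross-terms: -35, 5, -46, -110, 53  ⇒  Σ = -133
Area = |Σ|/2 = 66.5.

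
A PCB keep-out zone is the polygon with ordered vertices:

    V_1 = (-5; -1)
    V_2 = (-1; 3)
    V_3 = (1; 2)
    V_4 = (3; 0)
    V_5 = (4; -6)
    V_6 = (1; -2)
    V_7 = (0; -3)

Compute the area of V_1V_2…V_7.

32.5

Cross-terms: -16, -5, -6, -18, -2, -3, -15  ⇒  Σ = -65
Area = |Σ|/2 = 32.5.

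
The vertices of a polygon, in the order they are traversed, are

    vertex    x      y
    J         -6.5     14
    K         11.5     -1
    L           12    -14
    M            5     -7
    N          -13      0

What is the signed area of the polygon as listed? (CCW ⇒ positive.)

-295.25

Apply the shoelace (surveyor's) formula: 2A = Σ (x_i·y_{i+1} − x_{i+1}·y_i), indices taken mod 5.
Σ = (-154.5) + (-149) + (-14) + (-91) + (-182) = -590.5
Signed area = Σ/2 = -295.25 (negative ⇒ clockwise traversal).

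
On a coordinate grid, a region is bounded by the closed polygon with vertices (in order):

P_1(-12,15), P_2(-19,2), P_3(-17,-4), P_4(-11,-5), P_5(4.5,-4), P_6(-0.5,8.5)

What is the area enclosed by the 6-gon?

Apply the shoelace (surveyor's) formula: 2A = Σ (x_i·y_{i+1} − x_{i+1}·y_i), indices taken mod 6.
Σ = (261) + (110) + (41) + (66.5) + (36.25) + (94.5) = 609.25
Area = |Σ|/2 = 304.625.

304.625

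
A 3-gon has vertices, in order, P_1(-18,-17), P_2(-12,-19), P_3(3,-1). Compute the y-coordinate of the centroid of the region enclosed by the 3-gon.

Apply the shoelace formula. First the cross-terms c_i = x_i·y_{i+1} − x_{i+1}·y_i:
  138, 69, -69  ⇒  2A = 138, A = 69.
Then Σ (y_i + y_{i+1})·c_i = -5106, so ȳ = -5106 / (6·69) = -37/3.

-37/3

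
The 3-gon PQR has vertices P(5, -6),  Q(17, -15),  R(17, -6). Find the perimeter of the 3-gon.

|PQ| = √((12)² + (-9)²) = √225 = 15
|QR| = √((0)² + (9)²) = √81 = 9
|RP| = √((-12)² + (0)²) = √144 = 12
Perimeter = 15 + 9 + 12 = 36.

36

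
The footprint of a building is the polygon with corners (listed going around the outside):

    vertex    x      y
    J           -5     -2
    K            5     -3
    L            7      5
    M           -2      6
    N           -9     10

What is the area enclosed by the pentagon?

Apply the shoelace (surveyor's) formula: 2A = Σ (x_i·y_{i+1} − x_{i+1}·y_i), indices taken mod 5.
Cross-terms: 25, 46, 52, 34, 68  ⇒  Σ = 225
Area = |Σ|/2 = 112.5.

112.5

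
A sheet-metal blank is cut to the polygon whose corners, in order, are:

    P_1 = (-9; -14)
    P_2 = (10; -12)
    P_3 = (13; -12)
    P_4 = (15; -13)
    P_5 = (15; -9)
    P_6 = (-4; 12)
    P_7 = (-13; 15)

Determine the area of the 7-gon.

Σ = (248) + (36) + (11) + (60) + (144) + (96) + (317) = 912
Area = |Σ|/2 = 456.

456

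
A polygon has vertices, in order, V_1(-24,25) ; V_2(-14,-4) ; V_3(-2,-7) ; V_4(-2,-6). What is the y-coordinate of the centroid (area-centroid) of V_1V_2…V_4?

393/85

Apply Gauss's area formula. First the cross-terms c_i = x_i·y_{i+1} − x_{i+1}·y_i:
  446, 90, -2, -194  ⇒  2A = 340, A = 170.
Then Σ (y_i + y_{i+1})·c_i = 4716, so ȳ = 4716 / (6·170) = 393/85.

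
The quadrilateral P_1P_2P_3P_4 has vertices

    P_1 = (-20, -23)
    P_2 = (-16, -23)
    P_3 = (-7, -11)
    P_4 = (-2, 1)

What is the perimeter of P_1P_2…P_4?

|P_1P_2| = √((4)² + (0)²) = √16 = 4
|P_2P_3| = √((9)² + (12)²) = √225 = 15
|P_3P_4| = √((5)² + (12)²) = √169 = 13
|P_4P_1| = √((-18)² + (-24)²) = √900 = 30
Perimeter = 4 + 15 + 13 + 30 = 62.

62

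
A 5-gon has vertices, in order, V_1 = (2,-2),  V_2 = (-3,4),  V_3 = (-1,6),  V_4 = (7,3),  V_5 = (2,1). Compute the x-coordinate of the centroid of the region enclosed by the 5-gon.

Apply Gauss's area formula. First the cross-terms c_i = x_i·y_{i+1} − x_{i+1}·y_i:
  2, -14, -45, 1, -6  ⇒  2A = -62, A = -31.
Then Σ (x_i + x_{i+1})·c_i = -231, so x̄ = -231 / (6·(-31)) = 77/62.

77/62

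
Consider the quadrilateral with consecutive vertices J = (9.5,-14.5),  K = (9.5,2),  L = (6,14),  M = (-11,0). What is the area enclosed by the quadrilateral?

295.625

Apply the surveyor's formula: 2A = Σ (x_i·y_{i+1} − x_{i+1}·y_i), indices taken mod 4.
Σ = (156.75) + (121) + (154) + (159.5) = 591.25
Area = |Σ|/2 = 295.625.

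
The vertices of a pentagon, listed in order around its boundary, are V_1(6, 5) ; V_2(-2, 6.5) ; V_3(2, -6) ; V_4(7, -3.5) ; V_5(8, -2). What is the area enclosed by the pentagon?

74.5

Cross-terms: 49, -1, 35, 14, 52  ⇒  Σ = 149
Area = |Σ|/2 = 74.5.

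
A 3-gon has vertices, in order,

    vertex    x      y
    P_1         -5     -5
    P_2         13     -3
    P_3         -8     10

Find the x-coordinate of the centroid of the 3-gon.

Apply Gauss's area formula. First the cross-terms c_i = x_i·y_{i+1} − x_{i+1}·y_i:
  80, 106, 90  ⇒  2A = 276, A = 138.
Then Σ (x_i + x_{i+1})·c_i = 0, so x̄ = 0 / (6·138) = 0.

0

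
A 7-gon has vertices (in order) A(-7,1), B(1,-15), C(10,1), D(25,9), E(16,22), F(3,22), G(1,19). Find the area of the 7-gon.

Cross-terms: 104, 151, 65, 406, 286, 35, 134  ⇒  Σ = 1181
Area = |Σ|/2 = 590.5.

590.5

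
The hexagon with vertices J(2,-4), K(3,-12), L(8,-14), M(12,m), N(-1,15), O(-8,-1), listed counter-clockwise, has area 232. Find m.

The doubled signed area Σ (x_i y_{i+1} − x_{i+1} y_i) is linear in m.
With m=0 it equals 545; the coefficient of m is 9 (from the two edges through M).
So 9·m + 545 = 2·232 = 464 ⇒ m = -9.

-9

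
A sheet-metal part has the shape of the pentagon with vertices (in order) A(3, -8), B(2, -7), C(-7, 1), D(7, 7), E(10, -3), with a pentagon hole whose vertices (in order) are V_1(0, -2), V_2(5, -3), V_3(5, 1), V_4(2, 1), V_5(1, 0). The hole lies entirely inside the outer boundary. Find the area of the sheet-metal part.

120

Outer boundary:
Σ = (-5) + (-47) + (-56) + (-91) + (-71) = -270
Area = |Σ|/2 = 135.
Hole:
Apply the shoelace formula: 2A = Σ (x_i·y_{i+1} − x_{i+1}·y_i), indices taken mod 5.
Σ = (10) + (20) + (3) + (-1) + (-2) = 30
Area = |Σ|/2 = 15.
Net area = 135 − 15 = 120.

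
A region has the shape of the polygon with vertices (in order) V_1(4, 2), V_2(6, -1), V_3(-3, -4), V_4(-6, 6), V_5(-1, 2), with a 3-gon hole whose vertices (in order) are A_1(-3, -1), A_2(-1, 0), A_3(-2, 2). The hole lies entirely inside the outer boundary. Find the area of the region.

Outer boundary:
Σ = (-16) + (-27) + (-42) + (-6) + (-10) = -101
Area = |Σ|/2 = 50.5.
Hole:
Apply the surveyor's formula: 2A = Σ (x_i·y_{i+1} − x_{i+1}·y_i), indices taken mod 3.
Σ = (-1) + (-2) + (8) = 5
Area = |Σ|/2 = 2.5.
Net area = 50.5 − 2.5 = 48.

48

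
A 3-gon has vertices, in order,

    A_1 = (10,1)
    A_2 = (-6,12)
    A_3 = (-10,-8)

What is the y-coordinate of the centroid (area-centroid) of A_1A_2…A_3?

Apply the shoelace formula. First the cross-terms c_i = x_i·y_{i+1} − x_{i+1}·y_i:
  126, 168, 70  ⇒  2A = 364, A = 182.
Then Σ (y_i + y_{i+1})·c_i = 1820, so ȳ = 1820 / (6·182) = 5/3.

5/3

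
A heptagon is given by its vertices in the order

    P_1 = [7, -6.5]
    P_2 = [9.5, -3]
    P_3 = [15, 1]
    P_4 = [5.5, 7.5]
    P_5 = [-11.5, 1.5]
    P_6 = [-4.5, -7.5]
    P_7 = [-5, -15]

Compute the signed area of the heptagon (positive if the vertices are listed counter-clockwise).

278.625

Apply the surveyor's formula: 2A = Σ (x_i·y_{i+1} − x_{i+1}·y_i), indices taken mod 7.
Σ = (40.75) + (54.5) + (107) + (94.5) + (93) + (30) + (137.5) = 557.25
Signed area = Σ/2 = 278.625 (positive ⇒ counter-clockwise traversal).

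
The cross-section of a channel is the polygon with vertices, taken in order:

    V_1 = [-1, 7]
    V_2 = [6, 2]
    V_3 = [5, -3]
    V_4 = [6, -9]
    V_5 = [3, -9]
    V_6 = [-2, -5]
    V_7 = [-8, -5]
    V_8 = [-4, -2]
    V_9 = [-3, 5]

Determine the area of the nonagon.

V_1→V_2: (-1)(2) − (6)(7) = -44
V_2→V_3: (6)(-3) − (5)(2) = -28
V_3→V_4: (5)(-9) − (6)(-3) = -27
V_4→V_5: (6)(-9) − (3)(-9) = -27
V_5→V_6: (3)(-5) − (-2)(-9) = -33
V_6→V_7: (-2)(-5) − (-8)(-5) = -30
V_7→V_8: (-8)(-2) − (-4)(-5) = -4
V_8→V_9: (-4)(5) − (-3)(-2) = -26
V_9→V_1: (-3)(7) − (-1)(5) = -16
Σ = -235
Area = |Σ|/2 = 117.5.

117.5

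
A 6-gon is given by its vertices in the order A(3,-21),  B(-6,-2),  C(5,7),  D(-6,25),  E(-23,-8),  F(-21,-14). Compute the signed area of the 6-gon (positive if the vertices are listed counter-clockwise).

Σ = (-132) + (-32) + (167) + (623) + (154) + (483) = 1263
Signed area = Σ/2 = 631.5 (positive ⇒ counter-clockwise traversal).

631.5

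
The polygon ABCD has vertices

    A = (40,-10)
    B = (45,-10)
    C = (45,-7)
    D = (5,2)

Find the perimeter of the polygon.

86

|AB| = √((5)² + (0)²) = √25 = 5
|BC| = √((0)² + (3)²) = √9 = 3
|CD| = √((-40)² + (9)²) = √1681 = 41
|DA| = √((35)² + (-12)²) = √1369 = 37
Perimeter = 5 + 3 + 41 + 37 = 86.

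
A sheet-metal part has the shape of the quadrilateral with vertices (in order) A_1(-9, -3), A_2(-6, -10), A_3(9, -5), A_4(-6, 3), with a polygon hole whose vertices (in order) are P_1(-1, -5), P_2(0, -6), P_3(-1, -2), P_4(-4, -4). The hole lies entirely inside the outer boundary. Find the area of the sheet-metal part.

111

Outer boundary:
Apply the surveyor's formula: 2A = Σ (x_i·y_{i+1} − x_{i+1}·y_i), indices taken mod 4.
A_1→A_2: (-9)(-10) − (-6)(-3) = 72
A_2→A_3: (-6)(-5) − (9)(-10) = 120
A_3→A_4: (9)(3) − (-6)(-5) = -3
A_4→A_1: (-6)(-3) − (-9)(3) = 45
Σ = 234
Area = |Σ|/2 = 117.
Hole:
Cross-terms: 6, -6, -4, 16  ⇒  Σ = 12
Area = |Σ|/2 = 6.
Net area = 117 − 6 = 111.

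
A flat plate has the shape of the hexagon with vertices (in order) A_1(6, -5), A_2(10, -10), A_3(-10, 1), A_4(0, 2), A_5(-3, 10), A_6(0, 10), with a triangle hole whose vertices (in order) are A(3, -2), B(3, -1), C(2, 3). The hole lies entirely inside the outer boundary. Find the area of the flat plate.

101.5

Outer boundary:
Cross-terms: -10, -90, -20, 6, -30, -60  ⇒  Σ = -204
Area = |Σ|/2 = 102.
Hole:
Cross-terms: 3, 11, -13  ⇒  Σ = 1
Area = |Σ|/2 = 0.5.
Net area = 102 − 0.5 = 101.5.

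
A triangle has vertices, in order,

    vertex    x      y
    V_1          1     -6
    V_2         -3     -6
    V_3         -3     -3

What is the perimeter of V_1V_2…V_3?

12

|V_1V_2| = √((-4)² + (0)²) = √16 = 4
|V_2V_3| = √((0)² + (3)²) = √9 = 3
|V_3V_1| = √((4)² + (-3)²) = √25 = 5
Perimeter = 4 + 3 + 5 = 12.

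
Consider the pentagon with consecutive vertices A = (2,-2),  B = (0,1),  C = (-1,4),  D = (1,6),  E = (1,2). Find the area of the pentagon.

8.5

Apply the shoelace formula: 2A = Σ (x_i·y_{i+1} − x_{i+1}·y_i), indices taken mod 5.
Σ = (2) + (1) + (-10) + (-4) + (-6) = -17
Area = |Σ|/2 = 8.5.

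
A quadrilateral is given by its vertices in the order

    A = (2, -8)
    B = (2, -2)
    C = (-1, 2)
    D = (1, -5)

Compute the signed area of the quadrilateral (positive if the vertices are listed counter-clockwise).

Apply the surveyor's formula: 2A = Σ (x_i·y_{i+1} − x_{i+1}·y_i), indices taken mod 4.
A→B: (2)(-2) − (2)(-8) = 12
B→C: (2)(2) − (-1)(-2) = 2
C→D: (-1)(-5) − (1)(2) = 3
D→A: (1)(-8) − (2)(-5) = 2
Σ = 19
Signed area = Σ/2 = 9.5 (positive ⇒ counter-clockwise traversal).

9.5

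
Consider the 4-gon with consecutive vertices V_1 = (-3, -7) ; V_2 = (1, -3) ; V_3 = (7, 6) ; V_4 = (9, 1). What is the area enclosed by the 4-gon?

Apply Gauss's area formula: 2A = Σ (x_i·y_{i+1} − x_{i+1}·y_i), indices taken mod 4.
Cross-terms: 16, 27, -47, -60  ⇒  Σ = -64
Area = |Σ|/2 = 32.

32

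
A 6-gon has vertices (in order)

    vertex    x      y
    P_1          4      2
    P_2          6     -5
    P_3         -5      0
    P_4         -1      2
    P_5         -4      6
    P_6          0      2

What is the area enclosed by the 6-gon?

Apply Gauss's area formula: 2A = Σ (x_i·y_{i+1} − x_{i+1}·y_i), indices taken mod 6.
Cross-terms: -32, -25, -10, 2, -8, -8  ⇒  Σ = -81
Area = |Σ|/2 = 40.5.

40.5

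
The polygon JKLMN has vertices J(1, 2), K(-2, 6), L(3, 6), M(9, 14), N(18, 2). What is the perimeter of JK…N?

52

|JK| = √((-3)² + (4)²) = √25 = 5
|KL| = √((5)² + (0)²) = √25 = 5
|LM| = √((6)² + (8)²) = √100 = 10
|MN| = √((9)² + (-12)²) = √225 = 15
|NJ| = √((-17)² + (0)²) = √289 = 17
Perimeter = 5 + 5 + 10 + 15 + 17 = 52.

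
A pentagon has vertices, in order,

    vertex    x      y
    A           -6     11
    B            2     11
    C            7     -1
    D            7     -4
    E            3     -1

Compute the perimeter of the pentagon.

|AB| = √((8)² + (0)²) = √64 = 8
|BC| = √((5)² + (-12)²) = √169 = 13
|CD| = √((0)² + (-3)²) = √9 = 3
|DE| = √((-4)² + (3)²) = √25 = 5
|EA| = √((-9)² + (12)²) = √225 = 15
Perimeter = 8 + 13 + 3 + 5 + 15 = 44.

44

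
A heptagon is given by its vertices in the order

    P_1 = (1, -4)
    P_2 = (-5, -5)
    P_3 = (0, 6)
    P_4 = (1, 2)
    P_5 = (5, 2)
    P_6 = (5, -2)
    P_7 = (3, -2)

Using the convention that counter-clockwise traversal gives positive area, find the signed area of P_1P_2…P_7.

-51.5

Apply the surveyor's formula: 2A = Σ (x_i·y_{i+1} − x_{i+1}·y_i), indices taken mod 7.
Cross-terms: -25, -30, -6, -8, -20, -4, -10  ⇒  Σ = -103
Signed area = Σ/2 = -51.5 (negative ⇒ clockwise traversal).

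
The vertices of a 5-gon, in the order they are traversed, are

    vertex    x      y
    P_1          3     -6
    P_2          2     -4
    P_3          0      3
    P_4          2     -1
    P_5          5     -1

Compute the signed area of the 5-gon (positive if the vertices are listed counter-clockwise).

Apply Gauss's area formula: 2A = Σ (x_i·y_{i+1} − x_{i+1}·y_i), indices taken mod 5.
Σ = (0) + (6) + (-6) + (3) + (-27) = -24
Signed area = Σ/2 = -12 (negative ⇒ clockwise traversal).

-12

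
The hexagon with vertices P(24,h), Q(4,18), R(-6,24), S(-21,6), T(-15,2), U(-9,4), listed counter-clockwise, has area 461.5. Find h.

Write out the shoelace sum; only the two edges meeting at P involve h:
2·Area = [((-9)·h − 24·4) + (24·18 − 4·h)] + 678
       = -13·h + 1014 = 923
⇒ h = 7.

7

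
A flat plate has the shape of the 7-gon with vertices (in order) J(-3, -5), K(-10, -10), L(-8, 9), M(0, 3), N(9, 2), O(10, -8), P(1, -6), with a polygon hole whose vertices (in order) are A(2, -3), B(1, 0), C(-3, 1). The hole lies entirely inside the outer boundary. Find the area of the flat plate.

Outer boundary:
Σ = (-20) + (-170) + (-24) + (-27) + (-92) + (-52) + (-23) = -408
Area = |Σ|/2 = 204.
Hole:
Apply the surveyor's formula: 2A = Σ (x_i·y_{i+1} − x_{i+1}·y_i), indices taken mod 3.
Cross-terms: 3, 1, 7  ⇒  Σ = 11
Area = |Σ|/2 = 5.5.
Net area = 204 − 5.5 = 198.5.

198.5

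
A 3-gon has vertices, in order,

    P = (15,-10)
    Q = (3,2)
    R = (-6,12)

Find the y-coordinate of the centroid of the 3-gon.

4/3

Apply the shoelace (surveyor's) formula. First the cross-terms c_i = x_i·y_{i+1} − x_{i+1}·y_i:
  60, 48, -120  ⇒  2A = -12, A = -6.
Then Σ (y_i + y_{i+1})·c_i = -48, so ȳ = -48 / (6·(-6)) = 4/3.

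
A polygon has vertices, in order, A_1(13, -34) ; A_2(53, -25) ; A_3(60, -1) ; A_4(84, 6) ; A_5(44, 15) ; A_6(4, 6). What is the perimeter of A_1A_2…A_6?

|A_1A_2| = √((40)² + (9)²) = √1681 = 41
|A_2A_3| = √((7)² + (24)²) = √625 = 25
|A_3A_4| = √((24)² + (7)²) = √625 = 25
|A_4A_5| = √((-40)² + (9)²) = √1681 = 41
|A_5A_6| = √((-40)² + (-9)²) = √1681 = 41
|A_6A_1| = √((9)² + (-40)²) = √1681 = 41
Perimeter = 41 + 25 + 25 + 41 + 41 + 41 = 214.

214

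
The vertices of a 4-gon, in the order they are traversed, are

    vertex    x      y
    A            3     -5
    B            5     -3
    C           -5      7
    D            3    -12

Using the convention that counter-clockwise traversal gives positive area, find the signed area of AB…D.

48

Apply the shoelace (surveyor's) formula: 2A = Σ (x_i·y_{i+1} − x_{i+1}·y_i), indices taken mod 4.
Σ = (16) + (20) + (39) + (21) = 96
Signed area = Σ/2 = 48 (positive ⇒ counter-clockwise traversal).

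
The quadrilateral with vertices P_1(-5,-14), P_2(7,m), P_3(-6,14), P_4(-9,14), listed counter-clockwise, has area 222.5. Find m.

11

Write out the shoelace sum; only the two edges meeting at P_2 involve m:
2·Area = [((-5)·m − 7·(-14)) + (7·14 − (-6)·m)] + 238
       = 1·m + 434 = 445
⇒ m = 11.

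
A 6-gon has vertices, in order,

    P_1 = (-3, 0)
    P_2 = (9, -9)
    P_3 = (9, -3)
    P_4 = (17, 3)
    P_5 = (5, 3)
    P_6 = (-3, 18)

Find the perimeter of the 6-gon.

|P_1P_2| = √((12)² + (-9)²) = √225 = 15
|P_2P_3| = √((0)² + (6)²) = √36 = 6
|P_3P_4| = √((8)² + (6)²) = √100 = 10
|P_4P_5| = √((-12)² + (0)²) = √144 = 12
|P_5P_6| = √((-8)² + (15)²) = √289 = 17
|P_6P_1| = √((0)² + (-18)²) = √324 = 18
Perimeter = 15 + 6 + 10 + 12 + 17 + 18 = 78.

78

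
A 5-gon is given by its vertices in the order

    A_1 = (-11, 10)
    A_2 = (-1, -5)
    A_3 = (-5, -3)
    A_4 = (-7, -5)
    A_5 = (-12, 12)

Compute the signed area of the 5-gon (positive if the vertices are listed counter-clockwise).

-42.5

Apply Gauss's area formula: 2A = Σ (x_i·y_{i+1} − x_{i+1}·y_i), indices taken mod 5.
Σ = (65) + (-22) + (4) + (-144) + (12) = -85
Signed area = Σ/2 = -42.5 (negative ⇒ clockwise traversal).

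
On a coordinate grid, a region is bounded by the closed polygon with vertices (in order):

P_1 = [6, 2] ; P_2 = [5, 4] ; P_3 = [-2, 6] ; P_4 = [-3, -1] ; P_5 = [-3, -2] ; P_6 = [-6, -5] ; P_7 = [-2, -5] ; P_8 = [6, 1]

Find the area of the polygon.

Cross-terms: 14, 38, 20, 3, 3, 20, 28, 6  ⇒  Σ = 132
Area = |Σ|/2 = 66.

66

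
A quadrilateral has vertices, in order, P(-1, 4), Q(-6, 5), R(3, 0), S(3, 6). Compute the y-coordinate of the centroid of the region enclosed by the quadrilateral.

Apply the shoelace formula. First the cross-terms c_i = x_i·y_{i+1} − x_{i+1}·y_i:
  19, -15, 18, 18  ⇒  2A = 40, A = 20.
Then Σ (y_i + y_{i+1})·c_i = 384, so ȳ = 384 / (6·20) = 3.2.

3.2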